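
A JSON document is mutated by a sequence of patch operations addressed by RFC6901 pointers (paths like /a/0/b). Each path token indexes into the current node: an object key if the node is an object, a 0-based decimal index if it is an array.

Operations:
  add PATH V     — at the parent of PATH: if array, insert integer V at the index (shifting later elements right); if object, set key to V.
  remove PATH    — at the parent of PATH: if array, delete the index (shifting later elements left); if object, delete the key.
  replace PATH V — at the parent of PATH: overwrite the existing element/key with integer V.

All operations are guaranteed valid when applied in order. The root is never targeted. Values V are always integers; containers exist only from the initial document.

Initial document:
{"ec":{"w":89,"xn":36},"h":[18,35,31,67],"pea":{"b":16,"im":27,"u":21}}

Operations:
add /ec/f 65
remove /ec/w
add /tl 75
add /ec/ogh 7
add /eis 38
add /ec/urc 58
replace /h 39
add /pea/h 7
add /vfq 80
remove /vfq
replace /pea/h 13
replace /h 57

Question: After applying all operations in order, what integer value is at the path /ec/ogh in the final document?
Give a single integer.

After op 1 (add /ec/f 65): {"ec":{"f":65,"w":89,"xn":36},"h":[18,35,31,67],"pea":{"b":16,"im":27,"u":21}}
After op 2 (remove /ec/w): {"ec":{"f":65,"xn":36},"h":[18,35,31,67],"pea":{"b":16,"im":27,"u":21}}
After op 3 (add /tl 75): {"ec":{"f":65,"xn":36},"h":[18,35,31,67],"pea":{"b":16,"im":27,"u":21},"tl":75}
After op 4 (add /ec/ogh 7): {"ec":{"f":65,"ogh":7,"xn":36},"h":[18,35,31,67],"pea":{"b":16,"im":27,"u":21},"tl":75}
After op 5 (add /eis 38): {"ec":{"f":65,"ogh":7,"xn":36},"eis":38,"h":[18,35,31,67],"pea":{"b":16,"im":27,"u":21},"tl":75}
After op 6 (add /ec/urc 58): {"ec":{"f":65,"ogh":7,"urc":58,"xn":36},"eis":38,"h":[18,35,31,67],"pea":{"b":16,"im":27,"u":21},"tl":75}
After op 7 (replace /h 39): {"ec":{"f":65,"ogh":7,"urc":58,"xn":36},"eis":38,"h":39,"pea":{"b":16,"im":27,"u":21},"tl":75}
After op 8 (add /pea/h 7): {"ec":{"f":65,"ogh":7,"urc":58,"xn":36},"eis":38,"h":39,"pea":{"b":16,"h":7,"im":27,"u":21},"tl":75}
After op 9 (add /vfq 80): {"ec":{"f":65,"ogh":7,"urc":58,"xn":36},"eis":38,"h":39,"pea":{"b":16,"h":7,"im":27,"u":21},"tl":75,"vfq":80}
After op 10 (remove /vfq): {"ec":{"f":65,"ogh":7,"urc":58,"xn":36},"eis":38,"h":39,"pea":{"b":16,"h":7,"im":27,"u":21},"tl":75}
After op 11 (replace /pea/h 13): {"ec":{"f":65,"ogh":7,"urc":58,"xn":36},"eis":38,"h":39,"pea":{"b":16,"h":13,"im":27,"u":21},"tl":75}
After op 12 (replace /h 57): {"ec":{"f":65,"ogh":7,"urc":58,"xn":36},"eis":38,"h":57,"pea":{"b":16,"h":13,"im":27,"u":21},"tl":75}
Value at /ec/ogh: 7

Answer: 7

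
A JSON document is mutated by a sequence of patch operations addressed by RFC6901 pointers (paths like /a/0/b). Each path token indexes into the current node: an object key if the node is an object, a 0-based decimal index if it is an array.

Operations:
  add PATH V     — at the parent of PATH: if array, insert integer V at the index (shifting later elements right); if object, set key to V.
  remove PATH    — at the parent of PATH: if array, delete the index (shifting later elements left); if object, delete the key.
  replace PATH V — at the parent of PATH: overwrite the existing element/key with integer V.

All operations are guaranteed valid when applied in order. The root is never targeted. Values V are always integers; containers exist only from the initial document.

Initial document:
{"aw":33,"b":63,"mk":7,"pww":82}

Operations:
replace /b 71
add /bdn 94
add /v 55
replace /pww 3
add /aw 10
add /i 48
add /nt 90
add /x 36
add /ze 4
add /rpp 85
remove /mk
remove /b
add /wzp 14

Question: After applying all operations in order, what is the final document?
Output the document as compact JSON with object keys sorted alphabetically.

After op 1 (replace /b 71): {"aw":33,"b":71,"mk":7,"pww":82}
After op 2 (add /bdn 94): {"aw":33,"b":71,"bdn":94,"mk":7,"pww":82}
After op 3 (add /v 55): {"aw":33,"b":71,"bdn":94,"mk":7,"pww":82,"v":55}
After op 4 (replace /pww 3): {"aw":33,"b":71,"bdn":94,"mk":7,"pww":3,"v":55}
After op 5 (add /aw 10): {"aw":10,"b":71,"bdn":94,"mk":7,"pww":3,"v":55}
After op 6 (add /i 48): {"aw":10,"b":71,"bdn":94,"i":48,"mk":7,"pww":3,"v":55}
After op 7 (add /nt 90): {"aw":10,"b":71,"bdn":94,"i":48,"mk":7,"nt":90,"pww":3,"v":55}
After op 8 (add /x 36): {"aw":10,"b":71,"bdn":94,"i":48,"mk":7,"nt":90,"pww":3,"v":55,"x":36}
After op 9 (add /ze 4): {"aw":10,"b":71,"bdn":94,"i":48,"mk":7,"nt":90,"pww":3,"v":55,"x":36,"ze":4}
After op 10 (add /rpp 85): {"aw":10,"b":71,"bdn":94,"i":48,"mk":7,"nt":90,"pww":3,"rpp":85,"v":55,"x":36,"ze":4}
After op 11 (remove /mk): {"aw":10,"b":71,"bdn":94,"i":48,"nt":90,"pww":3,"rpp":85,"v":55,"x":36,"ze":4}
After op 12 (remove /b): {"aw":10,"bdn":94,"i":48,"nt":90,"pww":3,"rpp":85,"v":55,"x":36,"ze":4}
After op 13 (add /wzp 14): {"aw":10,"bdn":94,"i":48,"nt":90,"pww":3,"rpp":85,"v":55,"wzp":14,"x":36,"ze":4}

Answer: {"aw":10,"bdn":94,"i":48,"nt":90,"pww":3,"rpp":85,"v":55,"wzp":14,"x":36,"ze":4}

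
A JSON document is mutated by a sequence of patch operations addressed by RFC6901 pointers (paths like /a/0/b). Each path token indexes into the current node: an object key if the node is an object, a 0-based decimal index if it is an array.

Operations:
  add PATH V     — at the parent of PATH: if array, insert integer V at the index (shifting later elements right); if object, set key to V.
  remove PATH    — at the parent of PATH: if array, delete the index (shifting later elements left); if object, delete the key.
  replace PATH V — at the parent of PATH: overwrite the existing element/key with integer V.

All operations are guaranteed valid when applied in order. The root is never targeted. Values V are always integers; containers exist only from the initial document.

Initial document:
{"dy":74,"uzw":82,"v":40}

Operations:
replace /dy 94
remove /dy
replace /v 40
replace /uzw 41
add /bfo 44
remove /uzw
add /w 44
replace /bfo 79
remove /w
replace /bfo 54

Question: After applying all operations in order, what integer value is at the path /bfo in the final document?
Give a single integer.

Answer: 54

Derivation:
After op 1 (replace /dy 94): {"dy":94,"uzw":82,"v":40}
After op 2 (remove /dy): {"uzw":82,"v":40}
After op 3 (replace /v 40): {"uzw":82,"v":40}
After op 4 (replace /uzw 41): {"uzw":41,"v":40}
After op 5 (add /bfo 44): {"bfo":44,"uzw":41,"v":40}
After op 6 (remove /uzw): {"bfo":44,"v":40}
After op 7 (add /w 44): {"bfo":44,"v":40,"w":44}
After op 8 (replace /bfo 79): {"bfo":79,"v":40,"w":44}
After op 9 (remove /w): {"bfo":79,"v":40}
After op 10 (replace /bfo 54): {"bfo":54,"v":40}
Value at /bfo: 54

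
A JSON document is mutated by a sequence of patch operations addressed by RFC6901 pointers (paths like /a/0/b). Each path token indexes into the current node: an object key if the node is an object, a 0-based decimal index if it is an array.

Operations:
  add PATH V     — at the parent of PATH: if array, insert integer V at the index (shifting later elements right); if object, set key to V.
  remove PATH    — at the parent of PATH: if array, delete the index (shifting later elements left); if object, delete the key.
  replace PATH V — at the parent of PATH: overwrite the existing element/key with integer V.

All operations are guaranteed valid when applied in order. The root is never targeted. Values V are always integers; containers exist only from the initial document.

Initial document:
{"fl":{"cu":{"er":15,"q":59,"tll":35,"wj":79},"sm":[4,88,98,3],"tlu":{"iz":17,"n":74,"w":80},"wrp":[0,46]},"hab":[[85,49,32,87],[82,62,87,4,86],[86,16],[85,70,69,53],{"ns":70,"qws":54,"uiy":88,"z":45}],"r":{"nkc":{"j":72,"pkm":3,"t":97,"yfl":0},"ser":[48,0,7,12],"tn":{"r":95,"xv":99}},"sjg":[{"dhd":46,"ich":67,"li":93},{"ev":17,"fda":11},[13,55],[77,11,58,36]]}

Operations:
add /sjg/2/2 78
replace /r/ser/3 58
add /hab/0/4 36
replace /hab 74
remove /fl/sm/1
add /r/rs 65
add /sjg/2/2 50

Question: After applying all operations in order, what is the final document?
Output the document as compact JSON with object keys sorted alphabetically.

After op 1 (add /sjg/2/2 78): {"fl":{"cu":{"er":15,"q":59,"tll":35,"wj":79},"sm":[4,88,98,3],"tlu":{"iz":17,"n":74,"w":80},"wrp":[0,46]},"hab":[[85,49,32,87],[82,62,87,4,86],[86,16],[85,70,69,53],{"ns":70,"qws":54,"uiy":88,"z":45}],"r":{"nkc":{"j":72,"pkm":3,"t":97,"yfl":0},"ser":[48,0,7,12],"tn":{"r":95,"xv":99}},"sjg":[{"dhd":46,"ich":67,"li":93},{"ev":17,"fda":11},[13,55,78],[77,11,58,36]]}
After op 2 (replace /r/ser/3 58): {"fl":{"cu":{"er":15,"q":59,"tll":35,"wj":79},"sm":[4,88,98,3],"tlu":{"iz":17,"n":74,"w":80},"wrp":[0,46]},"hab":[[85,49,32,87],[82,62,87,4,86],[86,16],[85,70,69,53],{"ns":70,"qws":54,"uiy":88,"z":45}],"r":{"nkc":{"j":72,"pkm":3,"t":97,"yfl":0},"ser":[48,0,7,58],"tn":{"r":95,"xv":99}},"sjg":[{"dhd":46,"ich":67,"li":93},{"ev":17,"fda":11},[13,55,78],[77,11,58,36]]}
After op 3 (add /hab/0/4 36): {"fl":{"cu":{"er":15,"q":59,"tll":35,"wj":79},"sm":[4,88,98,3],"tlu":{"iz":17,"n":74,"w":80},"wrp":[0,46]},"hab":[[85,49,32,87,36],[82,62,87,4,86],[86,16],[85,70,69,53],{"ns":70,"qws":54,"uiy":88,"z":45}],"r":{"nkc":{"j":72,"pkm":3,"t":97,"yfl":0},"ser":[48,0,7,58],"tn":{"r":95,"xv":99}},"sjg":[{"dhd":46,"ich":67,"li":93},{"ev":17,"fda":11},[13,55,78],[77,11,58,36]]}
After op 4 (replace /hab 74): {"fl":{"cu":{"er":15,"q":59,"tll":35,"wj":79},"sm":[4,88,98,3],"tlu":{"iz":17,"n":74,"w":80},"wrp":[0,46]},"hab":74,"r":{"nkc":{"j":72,"pkm":3,"t":97,"yfl":0},"ser":[48,0,7,58],"tn":{"r":95,"xv":99}},"sjg":[{"dhd":46,"ich":67,"li":93},{"ev":17,"fda":11},[13,55,78],[77,11,58,36]]}
After op 5 (remove /fl/sm/1): {"fl":{"cu":{"er":15,"q":59,"tll":35,"wj":79},"sm":[4,98,3],"tlu":{"iz":17,"n":74,"w":80},"wrp":[0,46]},"hab":74,"r":{"nkc":{"j":72,"pkm":3,"t":97,"yfl":0},"ser":[48,0,7,58],"tn":{"r":95,"xv":99}},"sjg":[{"dhd":46,"ich":67,"li":93},{"ev":17,"fda":11},[13,55,78],[77,11,58,36]]}
After op 6 (add /r/rs 65): {"fl":{"cu":{"er":15,"q":59,"tll":35,"wj":79},"sm":[4,98,3],"tlu":{"iz":17,"n":74,"w":80},"wrp":[0,46]},"hab":74,"r":{"nkc":{"j":72,"pkm":3,"t":97,"yfl":0},"rs":65,"ser":[48,0,7,58],"tn":{"r":95,"xv":99}},"sjg":[{"dhd":46,"ich":67,"li":93},{"ev":17,"fda":11},[13,55,78],[77,11,58,36]]}
After op 7 (add /sjg/2/2 50): {"fl":{"cu":{"er":15,"q":59,"tll":35,"wj":79},"sm":[4,98,3],"tlu":{"iz":17,"n":74,"w":80},"wrp":[0,46]},"hab":74,"r":{"nkc":{"j":72,"pkm":3,"t":97,"yfl":0},"rs":65,"ser":[48,0,7,58],"tn":{"r":95,"xv":99}},"sjg":[{"dhd":46,"ich":67,"li":93},{"ev":17,"fda":11},[13,55,50,78],[77,11,58,36]]}

Answer: {"fl":{"cu":{"er":15,"q":59,"tll":35,"wj":79},"sm":[4,98,3],"tlu":{"iz":17,"n":74,"w":80},"wrp":[0,46]},"hab":74,"r":{"nkc":{"j":72,"pkm":3,"t":97,"yfl":0},"rs":65,"ser":[48,0,7,58],"tn":{"r":95,"xv":99}},"sjg":[{"dhd":46,"ich":67,"li":93},{"ev":17,"fda":11},[13,55,50,78],[77,11,58,36]]}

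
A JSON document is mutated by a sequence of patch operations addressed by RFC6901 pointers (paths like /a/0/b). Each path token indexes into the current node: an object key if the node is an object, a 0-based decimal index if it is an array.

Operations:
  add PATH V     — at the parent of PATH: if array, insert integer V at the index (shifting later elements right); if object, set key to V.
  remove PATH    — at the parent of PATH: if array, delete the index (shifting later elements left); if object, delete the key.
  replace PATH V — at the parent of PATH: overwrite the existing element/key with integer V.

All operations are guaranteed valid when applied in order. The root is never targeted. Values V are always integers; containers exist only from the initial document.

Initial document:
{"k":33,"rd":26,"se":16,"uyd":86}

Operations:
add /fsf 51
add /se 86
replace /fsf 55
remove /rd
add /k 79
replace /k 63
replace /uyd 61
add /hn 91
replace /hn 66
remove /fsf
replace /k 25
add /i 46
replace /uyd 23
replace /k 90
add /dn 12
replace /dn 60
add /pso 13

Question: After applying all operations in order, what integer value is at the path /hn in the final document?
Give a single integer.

After op 1 (add /fsf 51): {"fsf":51,"k":33,"rd":26,"se":16,"uyd":86}
After op 2 (add /se 86): {"fsf":51,"k":33,"rd":26,"se":86,"uyd":86}
After op 3 (replace /fsf 55): {"fsf":55,"k":33,"rd":26,"se":86,"uyd":86}
After op 4 (remove /rd): {"fsf":55,"k":33,"se":86,"uyd":86}
After op 5 (add /k 79): {"fsf":55,"k":79,"se":86,"uyd":86}
After op 6 (replace /k 63): {"fsf":55,"k":63,"se":86,"uyd":86}
After op 7 (replace /uyd 61): {"fsf":55,"k":63,"se":86,"uyd":61}
After op 8 (add /hn 91): {"fsf":55,"hn":91,"k":63,"se":86,"uyd":61}
After op 9 (replace /hn 66): {"fsf":55,"hn":66,"k":63,"se":86,"uyd":61}
After op 10 (remove /fsf): {"hn":66,"k":63,"se":86,"uyd":61}
After op 11 (replace /k 25): {"hn":66,"k":25,"se":86,"uyd":61}
After op 12 (add /i 46): {"hn":66,"i":46,"k":25,"se":86,"uyd":61}
After op 13 (replace /uyd 23): {"hn":66,"i":46,"k":25,"se":86,"uyd":23}
After op 14 (replace /k 90): {"hn":66,"i":46,"k":90,"se":86,"uyd":23}
After op 15 (add /dn 12): {"dn":12,"hn":66,"i":46,"k":90,"se":86,"uyd":23}
After op 16 (replace /dn 60): {"dn":60,"hn":66,"i":46,"k":90,"se":86,"uyd":23}
After op 17 (add /pso 13): {"dn":60,"hn":66,"i":46,"k":90,"pso":13,"se":86,"uyd":23}
Value at /hn: 66

Answer: 66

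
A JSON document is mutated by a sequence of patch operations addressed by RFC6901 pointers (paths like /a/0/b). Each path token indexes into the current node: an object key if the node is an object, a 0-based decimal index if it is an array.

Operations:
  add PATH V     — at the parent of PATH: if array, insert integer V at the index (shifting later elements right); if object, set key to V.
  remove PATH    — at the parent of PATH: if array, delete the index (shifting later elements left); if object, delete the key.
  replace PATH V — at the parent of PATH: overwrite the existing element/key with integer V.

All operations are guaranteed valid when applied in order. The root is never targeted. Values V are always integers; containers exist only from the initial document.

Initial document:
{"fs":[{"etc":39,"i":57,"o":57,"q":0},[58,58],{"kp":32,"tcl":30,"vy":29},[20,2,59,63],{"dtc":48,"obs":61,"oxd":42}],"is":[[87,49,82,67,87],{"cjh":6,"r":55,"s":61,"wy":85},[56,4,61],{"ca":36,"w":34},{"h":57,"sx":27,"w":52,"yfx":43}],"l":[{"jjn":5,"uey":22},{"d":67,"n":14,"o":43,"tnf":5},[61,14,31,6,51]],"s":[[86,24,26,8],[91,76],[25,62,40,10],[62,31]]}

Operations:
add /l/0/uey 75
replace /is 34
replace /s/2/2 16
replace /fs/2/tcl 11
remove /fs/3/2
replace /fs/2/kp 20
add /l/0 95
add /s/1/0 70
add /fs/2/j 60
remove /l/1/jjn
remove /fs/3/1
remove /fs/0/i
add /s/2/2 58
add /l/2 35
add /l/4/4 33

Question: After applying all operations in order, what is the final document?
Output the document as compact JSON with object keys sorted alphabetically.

After op 1 (add /l/0/uey 75): {"fs":[{"etc":39,"i":57,"o":57,"q":0},[58,58],{"kp":32,"tcl":30,"vy":29},[20,2,59,63],{"dtc":48,"obs":61,"oxd":42}],"is":[[87,49,82,67,87],{"cjh":6,"r":55,"s":61,"wy":85},[56,4,61],{"ca":36,"w":34},{"h":57,"sx":27,"w":52,"yfx":43}],"l":[{"jjn":5,"uey":75},{"d":67,"n":14,"o":43,"tnf":5},[61,14,31,6,51]],"s":[[86,24,26,8],[91,76],[25,62,40,10],[62,31]]}
After op 2 (replace /is 34): {"fs":[{"etc":39,"i":57,"o":57,"q":0},[58,58],{"kp":32,"tcl":30,"vy":29},[20,2,59,63],{"dtc":48,"obs":61,"oxd":42}],"is":34,"l":[{"jjn":5,"uey":75},{"d":67,"n":14,"o":43,"tnf":5},[61,14,31,6,51]],"s":[[86,24,26,8],[91,76],[25,62,40,10],[62,31]]}
After op 3 (replace /s/2/2 16): {"fs":[{"etc":39,"i":57,"o":57,"q":0},[58,58],{"kp":32,"tcl":30,"vy":29},[20,2,59,63],{"dtc":48,"obs":61,"oxd":42}],"is":34,"l":[{"jjn":5,"uey":75},{"d":67,"n":14,"o":43,"tnf":5},[61,14,31,6,51]],"s":[[86,24,26,8],[91,76],[25,62,16,10],[62,31]]}
After op 4 (replace /fs/2/tcl 11): {"fs":[{"etc":39,"i":57,"o":57,"q":0},[58,58],{"kp":32,"tcl":11,"vy":29},[20,2,59,63],{"dtc":48,"obs":61,"oxd":42}],"is":34,"l":[{"jjn":5,"uey":75},{"d":67,"n":14,"o":43,"tnf":5},[61,14,31,6,51]],"s":[[86,24,26,8],[91,76],[25,62,16,10],[62,31]]}
After op 5 (remove /fs/3/2): {"fs":[{"etc":39,"i":57,"o":57,"q":0},[58,58],{"kp":32,"tcl":11,"vy":29},[20,2,63],{"dtc":48,"obs":61,"oxd":42}],"is":34,"l":[{"jjn":5,"uey":75},{"d":67,"n":14,"o":43,"tnf":5},[61,14,31,6,51]],"s":[[86,24,26,8],[91,76],[25,62,16,10],[62,31]]}
After op 6 (replace /fs/2/kp 20): {"fs":[{"etc":39,"i":57,"o":57,"q":0},[58,58],{"kp":20,"tcl":11,"vy":29},[20,2,63],{"dtc":48,"obs":61,"oxd":42}],"is":34,"l":[{"jjn":5,"uey":75},{"d":67,"n":14,"o":43,"tnf":5},[61,14,31,6,51]],"s":[[86,24,26,8],[91,76],[25,62,16,10],[62,31]]}
After op 7 (add /l/0 95): {"fs":[{"etc":39,"i":57,"o":57,"q":0},[58,58],{"kp":20,"tcl":11,"vy":29},[20,2,63],{"dtc":48,"obs":61,"oxd":42}],"is":34,"l":[95,{"jjn":5,"uey":75},{"d":67,"n":14,"o":43,"tnf":5},[61,14,31,6,51]],"s":[[86,24,26,8],[91,76],[25,62,16,10],[62,31]]}
After op 8 (add /s/1/0 70): {"fs":[{"etc":39,"i":57,"o":57,"q":0},[58,58],{"kp":20,"tcl":11,"vy":29},[20,2,63],{"dtc":48,"obs":61,"oxd":42}],"is":34,"l":[95,{"jjn":5,"uey":75},{"d":67,"n":14,"o":43,"tnf":5},[61,14,31,6,51]],"s":[[86,24,26,8],[70,91,76],[25,62,16,10],[62,31]]}
After op 9 (add /fs/2/j 60): {"fs":[{"etc":39,"i":57,"o":57,"q":0},[58,58],{"j":60,"kp":20,"tcl":11,"vy":29},[20,2,63],{"dtc":48,"obs":61,"oxd":42}],"is":34,"l":[95,{"jjn":5,"uey":75},{"d":67,"n":14,"o":43,"tnf":5},[61,14,31,6,51]],"s":[[86,24,26,8],[70,91,76],[25,62,16,10],[62,31]]}
After op 10 (remove /l/1/jjn): {"fs":[{"etc":39,"i":57,"o":57,"q":0},[58,58],{"j":60,"kp":20,"tcl":11,"vy":29},[20,2,63],{"dtc":48,"obs":61,"oxd":42}],"is":34,"l":[95,{"uey":75},{"d":67,"n":14,"o":43,"tnf":5},[61,14,31,6,51]],"s":[[86,24,26,8],[70,91,76],[25,62,16,10],[62,31]]}
After op 11 (remove /fs/3/1): {"fs":[{"etc":39,"i":57,"o":57,"q":0},[58,58],{"j":60,"kp":20,"tcl":11,"vy":29},[20,63],{"dtc":48,"obs":61,"oxd":42}],"is":34,"l":[95,{"uey":75},{"d":67,"n":14,"o":43,"tnf":5},[61,14,31,6,51]],"s":[[86,24,26,8],[70,91,76],[25,62,16,10],[62,31]]}
After op 12 (remove /fs/0/i): {"fs":[{"etc":39,"o":57,"q":0},[58,58],{"j":60,"kp":20,"tcl":11,"vy":29},[20,63],{"dtc":48,"obs":61,"oxd":42}],"is":34,"l":[95,{"uey":75},{"d":67,"n":14,"o":43,"tnf":5},[61,14,31,6,51]],"s":[[86,24,26,8],[70,91,76],[25,62,16,10],[62,31]]}
After op 13 (add /s/2/2 58): {"fs":[{"etc":39,"o":57,"q":0},[58,58],{"j":60,"kp":20,"tcl":11,"vy":29},[20,63],{"dtc":48,"obs":61,"oxd":42}],"is":34,"l":[95,{"uey":75},{"d":67,"n":14,"o":43,"tnf":5},[61,14,31,6,51]],"s":[[86,24,26,8],[70,91,76],[25,62,58,16,10],[62,31]]}
After op 14 (add /l/2 35): {"fs":[{"etc":39,"o":57,"q":0},[58,58],{"j":60,"kp":20,"tcl":11,"vy":29},[20,63],{"dtc":48,"obs":61,"oxd":42}],"is":34,"l":[95,{"uey":75},35,{"d":67,"n":14,"o":43,"tnf":5},[61,14,31,6,51]],"s":[[86,24,26,8],[70,91,76],[25,62,58,16,10],[62,31]]}
After op 15 (add /l/4/4 33): {"fs":[{"etc":39,"o":57,"q":0},[58,58],{"j":60,"kp":20,"tcl":11,"vy":29},[20,63],{"dtc":48,"obs":61,"oxd":42}],"is":34,"l":[95,{"uey":75},35,{"d":67,"n":14,"o":43,"tnf":5},[61,14,31,6,33,51]],"s":[[86,24,26,8],[70,91,76],[25,62,58,16,10],[62,31]]}

Answer: {"fs":[{"etc":39,"o":57,"q":0},[58,58],{"j":60,"kp":20,"tcl":11,"vy":29},[20,63],{"dtc":48,"obs":61,"oxd":42}],"is":34,"l":[95,{"uey":75},35,{"d":67,"n":14,"o":43,"tnf":5},[61,14,31,6,33,51]],"s":[[86,24,26,8],[70,91,76],[25,62,58,16,10],[62,31]]}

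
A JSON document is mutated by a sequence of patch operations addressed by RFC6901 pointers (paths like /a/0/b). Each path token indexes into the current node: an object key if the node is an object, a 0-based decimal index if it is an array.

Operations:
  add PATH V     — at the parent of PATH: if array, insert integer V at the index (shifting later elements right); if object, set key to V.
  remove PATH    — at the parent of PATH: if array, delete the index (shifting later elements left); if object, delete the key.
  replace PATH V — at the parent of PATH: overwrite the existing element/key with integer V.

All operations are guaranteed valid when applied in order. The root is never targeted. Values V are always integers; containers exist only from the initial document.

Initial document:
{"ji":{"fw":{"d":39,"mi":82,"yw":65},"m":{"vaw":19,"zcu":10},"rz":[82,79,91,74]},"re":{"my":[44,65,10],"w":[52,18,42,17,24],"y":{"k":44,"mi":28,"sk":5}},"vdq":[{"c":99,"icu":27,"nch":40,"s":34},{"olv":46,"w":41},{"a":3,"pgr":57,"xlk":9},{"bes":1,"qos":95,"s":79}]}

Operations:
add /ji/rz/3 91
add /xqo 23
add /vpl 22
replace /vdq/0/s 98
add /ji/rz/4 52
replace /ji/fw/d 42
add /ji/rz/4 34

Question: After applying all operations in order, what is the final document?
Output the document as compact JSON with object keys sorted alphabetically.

After op 1 (add /ji/rz/3 91): {"ji":{"fw":{"d":39,"mi":82,"yw":65},"m":{"vaw":19,"zcu":10},"rz":[82,79,91,91,74]},"re":{"my":[44,65,10],"w":[52,18,42,17,24],"y":{"k":44,"mi":28,"sk":5}},"vdq":[{"c":99,"icu":27,"nch":40,"s":34},{"olv":46,"w":41},{"a":3,"pgr":57,"xlk":9},{"bes":1,"qos":95,"s":79}]}
After op 2 (add /xqo 23): {"ji":{"fw":{"d":39,"mi":82,"yw":65},"m":{"vaw":19,"zcu":10},"rz":[82,79,91,91,74]},"re":{"my":[44,65,10],"w":[52,18,42,17,24],"y":{"k":44,"mi":28,"sk":5}},"vdq":[{"c":99,"icu":27,"nch":40,"s":34},{"olv":46,"w":41},{"a":3,"pgr":57,"xlk":9},{"bes":1,"qos":95,"s":79}],"xqo":23}
After op 3 (add /vpl 22): {"ji":{"fw":{"d":39,"mi":82,"yw":65},"m":{"vaw":19,"zcu":10},"rz":[82,79,91,91,74]},"re":{"my":[44,65,10],"w":[52,18,42,17,24],"y":{"k":44,"mi":28,"sk":5}},"vdq":[{"c":99,"icu":27,"nch":40,"s":34},{"olv":46,"w":41},{"a":3,"pgr":57,"xlk":9},{"bes":1,"qos":95,"s":79}],"vpl":22,"xqo":23}
After op 4 (replace /vdq/0/s 98): {"ji":{"fw":{"d":39,"mi":82,"yw":65},"m":{"vaw":19,"zcu":10},"rz":[82,79,91,91,74]},"re":{"my":[44,65,10],"w":[52,18,42,17,24],"y":{"k":44,"mi":28,"sk":5}},"vdq":[{"c":99,"icu":27,"nch":40,"s":98},{"olv":46,"w":41},{"a":3,"pgr":57,"xlk":9},{"bes":1,"qos":95,"s":79}],"vpl":22,"xqo":23}
After op 5 (add /ji/rz/4 52): {"ji":{"fw":{"d":39,"mi":82,"yw":65},"m":{"vaw":19,"zcu":10},"rz":[82,79,91,91,52,74]},"re":{"my":[44,65,10],"w":[52,18,42,17,24],"y":{"k":44,"mi":28,"sk":5}},"vdq":[{"c":99,"icu":27,"nch":40,"s":98},{"olv":46,"w":41},{"a":3,"pgr":57,"xlk":9},{"bes":1,"qos":95,"s":79}],"vpl":22,"xqo":23}
After op 6 (replace /ji/fw/d 42): {"ji":{"fw":{"d":42,"mi":82,"yw":65},"m":{"vaw":19,"zcu":10},"rz":[82,79,91,91,52,74]},"re":{"my":[44,65,10],"w":[52,18,42,17,24],"y":{"k":44,"mi":28,"sk":5}},"vdq":[{"c":99,"icu":27,"nch":40,"s":98},{"olv":46,"w":41},{"a":3,"pgr":57,"xlk":9},{"bes":1,"qos":95,"s":79}],"vpl":22,"xqo":23}
After op 7 (add /ji/rz/4 34): {"ji":{"fw":{"d":42,"mi":82,"yw":65},"m":{"vaw":19,"zcu":10},"rz":[82,79,91,91,34,52,74]},"re":{"my":[44,65,10],"w":[52,18,42,17,24],"y":{"k":44,"mi":28,"sk":5}},"vdq":[{"c":99,"icu":27,"nch":40,"s":98},{"olv":46,"w":41},{"a":3,"pgr":57,"xlk":9},{"bes":1,"qos":95,"s":79}],"vpl":22,"xqo":23}

Answer: {"ji":{"fw":{"d":42,"mi":82,"yw":65},"m":{"vaw":19,"zcu":10},"rz":[82,79,91,91,34,52,74]},"re":{"my":[44,65,10],"w":[52,18,42,17,24],"y":{"k":44,"mi":28,"sk":5}},"vdq":[{"c":99,"icu":27,"nch":40,"s":98},{"olv":46,"w":41},{"a":3,"pgr":57,"xlk":9},{"bes":1,"qos":95,"s":79}],"vpl":22,"xqo":23}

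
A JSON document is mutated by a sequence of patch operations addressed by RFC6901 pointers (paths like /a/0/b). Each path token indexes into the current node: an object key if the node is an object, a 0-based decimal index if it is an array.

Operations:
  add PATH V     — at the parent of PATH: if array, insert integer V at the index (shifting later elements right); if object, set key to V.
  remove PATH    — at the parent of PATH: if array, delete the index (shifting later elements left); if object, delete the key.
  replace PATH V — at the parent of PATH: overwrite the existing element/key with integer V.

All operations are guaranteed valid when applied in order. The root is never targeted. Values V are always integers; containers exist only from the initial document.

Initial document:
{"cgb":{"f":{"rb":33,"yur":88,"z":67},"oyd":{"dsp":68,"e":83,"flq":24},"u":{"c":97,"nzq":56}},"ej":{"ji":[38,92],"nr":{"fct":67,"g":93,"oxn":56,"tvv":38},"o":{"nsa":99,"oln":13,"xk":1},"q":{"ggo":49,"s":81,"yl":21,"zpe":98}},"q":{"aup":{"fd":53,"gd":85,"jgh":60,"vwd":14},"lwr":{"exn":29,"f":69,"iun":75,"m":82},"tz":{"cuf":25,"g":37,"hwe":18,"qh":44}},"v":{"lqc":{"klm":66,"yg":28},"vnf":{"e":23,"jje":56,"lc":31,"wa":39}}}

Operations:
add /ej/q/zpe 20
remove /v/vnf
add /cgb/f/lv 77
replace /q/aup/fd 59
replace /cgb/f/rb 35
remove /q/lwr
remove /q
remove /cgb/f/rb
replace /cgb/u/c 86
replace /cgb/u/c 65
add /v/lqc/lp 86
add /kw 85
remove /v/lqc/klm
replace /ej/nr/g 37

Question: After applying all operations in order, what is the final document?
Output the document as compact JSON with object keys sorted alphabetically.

Answer: {"cgb":{"f":{"lv":77,"yur":88,"z":67},"oyd":{"dsp":68,"e":83,"flq":24},"u":{"c":65,"nzq":56}},"ej":{"ji":[38,92],"nr":{"fct":67,"g":37,"oxn":56,"tvv":38},"o":{"nsa":99,"oln":13,"xk":1},"q":{"ggo":49,"s":81,"yl":21,"zpe":20}},"kw":85,"v":{"lqc":{"lp":86,"yg":28}}}

Derivation:
After op 1 (add /ej/q/zpe 20): {"cgb":{"f":{"rb":33,"yur":88,"z":67},"oyd":{"dsp":68,"e":83,"flq":24},"u":{"c":97,"nzq":56}},"ej":{"ji":[38,92],"nr":{"fct":67,"g":93,"oxn":56,"tvv":38},"o":{"nsa":99,"oln":13,"xk":1},"q":{"ggo":49,"s":81,"yl":21,"zpe":20}},"q":{"aup":{"fd":53,"gd":85,"jgh":60,"vwd":14},"lwr":{"exn":29,"f":69,"iun":75,"m":82},"tz":{"cuf":25,"g":37,"hwe":18,"qh":44}},"v":{"lqc":{"klm":66,"yg":28},"vnf":{"e":23,"jje":56,"lc":31,"wa":39}}}
After op 2 (remove /v/vnf): {"cgb":{"f":{"rb":33,"yur":88,"z":67},"oyd":{"dsp":68,"e":83,"flq":24},"u":{"c":97,"nzq":56}},"ej":{"ji":[38,92],"nr":{"fct":67,"g":93,"oxn":56,"tvv":38},"o":{"nsa":99,"oln":13,"xk":1},"q":{"ggo":49,"s":81,"yl":21,"zpe":20}},"q":{"aup":{"fd":53,"gd":85,"jgh":60,"vwd":14},"lwr":{"exn":29,"f":69,"iun":75,"m":82},"tz":{"cuf":25,"g":37,"hwe":18,"qh":44}},"v":{"lqc":{"klm":66,"yg":28}}}
After op 3 (add /cgb/f/lv 77): {"cgb":{"f":{"lv":77,"rb":33,"yur":88,"z":67},"oyd":{"dsp":68,"e":83,"flq":24},"u":{"c":97,"nzq":56}},"ej":{"ji":[38,92],"nr":{"fct":67,"g":93,"oxn":56,"tvv":38},"o":{"nsa":99,"oln":13,"xk":1},"q":{"ggo":49,"s":81,"yl":21,"zpe":20}},"q":{"aup":{"fd":53,"gd":85,"jgh":60,"vwd":14},"lwr":{"exn":29,"f":69,"iun":75,"m":82},"tz":{"cuf":25,"g":37,"hwe":18,"qh":44}},"v":{"lqc":{"klm":66,"yg":28}}}
After op 4 (replace /q/aup/fd 59): {"cgb":{"f":{"lv":77,"rb":33,"yur":88,"z":67},"oyd":{"dsp":68,"e":83,"flq":24},"u":{"c":97,"nzq":56}},"ej":{"ji":[38,92],"nr":{"fct":67,"g":93,"oxn":56,"tvv":38},"o":{"nsa":99,"oln":13,"xk":1},"q":{"ggo":49,"s":81,"yl":21,"zpe":20}},"q":{"aup":{"fd":59,"gd":85,"jgh":60,"vwd":14},"lwr":{"exn":29,"f":69,"iun":75,"m":82},"tz":{"cuf":25,"g":37,"hwe":18,"qh":44}},"v":{"lqc":{"klm":66,"yg":28}}}
After op 5 (replace /cgb/f/rb 35): {"cgb":{"f":{"lv":77,"rb":35,"yur":88,"z":67},"oyd":{"dsp":68,"e":83,"flq":24},"u":{"c":97,"nzq":56}},"ej":{"ji":[38,92],"nr":{"fct":67,"g":93,"oxn":56,"tvv":38},"o":{"nsa":99,"oln":13,"xk":1},"q":{"ggo":49,"s":81,"yl":21,"zpe":20}},"q":{"aup":{"fd":59,"gd":85,"jgh":60,"vwd":14},"lwr":{"exn":29,"f":69,"iun":75,"m":82},"tz":{"cuf":25,"g":37,"hwe":18,"qh":44}},"v":{"lqc":{"klm":66,"yg":28}}}
After op 6 (remove /q/lwr): {"cgb":{"f":{"lv":77,"rb":35,"yur":88,"z":67},"oyd":{"dsp":68,"e":83,"flq":24},"u":{"c":97,"nzq":56}},"ej":{"ji":[38,92],"nr":{"fct":67,"g":93,"oxn":56,"tvv":38},"o":{"nsa":99,"oln":13,"xk":1},"q":{"ggo":49,"s":81,"yl":21,"zpe":20}},"q":{"aup":{"fd":59,"gd":85,"jgh":60,"vwd":14},"tz":{"cuf":25,"g":37,"hwe":18,"qh":44}},"v":{"lqc":{"klm":66,"yg":28}}}
After op 7 (remove /q): {"cgb":{"f":{"lv":77,"rb":35,"yur":88,"z":67},"oyd":{"dsp":68,"e":83,"flq":24},"u":{"c":97,"nzq":56}},"ej":{"ji":[38,92],"nr":{"fct":67,"g":93,"oxn":56,"tvv":38},"o":{"nsa":99,"oln":13,"xk":1},"q":{"ggo":49,"s":81,"yl":21,"zpe":20}},"v":{"lqc":{"klm":66,"yg":28}}}
After op 8 (remove /cgb/f/rb): {"cgb":{"f":{"lv":77,"yur":88,"z":67},"oyd":{"dsp":68,"e":83,"flq":24},"u":{"c":97,"nzq":56}},"ej":{"ji":[38,92],"nr":{"fct":67,"g":93,"oxn":56,"tvv":38},"o":{"nsa":99,"oln":13,"xk":1},"q":{"ggo":49,"s":81,"yl":21,"zpe":20}},"v":{"lqc":{"klm":66,"yg":28}}}
After op 9 (replace /cgb/u/c 86): {"cgb":{"f":{"lv":77,"yur":88,"z":67},"oyd":{"dsp":68,"e":83,"flq":24},"u":{"c":86,"nzq":56}},"ej":{"ji":[38,92],"nr":{"fct":67,"g":93,"oxn":56,"tvv":38},"o":{"nsa":99,"oln":13,"xk":1},"q":{"ggo":49,"s":81,"yl":21,"zpe":20}},"v":{"lqc":{"klm":66,"yg":28}}}
After op 10 (replace /cgb/u/c 65): {"cgb":{"f":{"lv":77,"yur":88,"z":67},"oyd":{"dsp":68,"e":83,"flq":24},"u":{"c":65,"nzq":56}},"ej":{"ji":[38,92],"nr":{"fct":67,"g":93,"oxn":56,"tvv":38},"o":{"nsa":99,"oln":13,"xk":1},"q":{"ggo":49,"s":81,"yl":21,"zpe":20}},"v":{"lqc":{"klm":66,"yg":28}}}
After op 11 (add /v/lqc/lp 86): {"cgb":{"f":{"lv":77,"yur":88,"z":67},"oyd":{"dsp":68,"e":83,"flq":24},"u":{"c":65,"nzq":56}},"ej":{"ji":[38,92],"nr":{"fct":67,"g":93,"oxn":56,"tvv":38},"o":{"nsa":99,"oln":13,"xk":1},"q":{"ggo":49,"s":81,"yl":21,"zpe":20}},"v":{"lqc":{"klm":66,"lp":86,"yg":28}}}
After op 12 (add /kw 85): {"cgb":{"f":{"lv":77,"yur":88,"z":67},"oyd":{"dsp":68,"e":83,"flq":24},"u":{"c":65,"nzq":56}},"ej":{"ji":[38,92],"nr":{"fct":67,"g":93,"oxn":56,"tvv":38},"o":{"nsa":99,"oln":13,"xk":1},"q":{"ggo":49,"s":81,"yl":21,"zpe":20}},"kw":85,"v":{"lqc":{"klm":66,"lp":86,"yg":28}}}
After op 13 (remove /v/lqc/klm): {"cgb":{"f":{"lv":77,"yur":88,"z":67},"oyd":{"dsp":68,"e":83,"flq":24},"u":{"c":65,"nzq":56}},"ej":{"ji":[38,92],"nr":{"fct":67,"g":93,"oxn":56,"tvv":38},"o":{"nsa":99,"oln":13,"xk":1},"q":{"ggo":49,"s":81,"yl":21,"zpe":20}},"kw":85,"v":{"lqc":{"lp":86,"yg":28}}}
After op 14 (replace /ej/nr/g 37): {"cgb":{"f":{"lv":77,"yur":88,"z":67},"oyd":{"dsp":68,"e":83,"flq":24},"u":{"c":65,"nzq":56}},"ej":{"ji":[38,92],"nr":{"fct":67,"g":37,"oxn":56,"tvv":38},"o":{"nsa":99,"oln":13,"xk":1},"q":{"ggo":49,"s":81,"yl":21,"zpe":20}},"kw":85,"v":{"lqc":{"lp":86,"yg":28}}}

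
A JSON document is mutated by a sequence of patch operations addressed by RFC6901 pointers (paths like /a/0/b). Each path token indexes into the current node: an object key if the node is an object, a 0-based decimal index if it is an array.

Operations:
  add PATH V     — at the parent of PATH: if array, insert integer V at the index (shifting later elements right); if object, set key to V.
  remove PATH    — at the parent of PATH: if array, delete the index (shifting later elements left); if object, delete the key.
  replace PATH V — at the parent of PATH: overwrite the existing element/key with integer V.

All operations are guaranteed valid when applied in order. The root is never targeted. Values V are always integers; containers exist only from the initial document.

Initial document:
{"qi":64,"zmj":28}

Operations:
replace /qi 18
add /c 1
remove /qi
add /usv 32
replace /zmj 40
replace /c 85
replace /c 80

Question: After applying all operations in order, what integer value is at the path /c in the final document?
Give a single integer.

Answer: 80

Derivation:
After op 1 (replace /qi 18): {"qi":18,"zmj":28}
After op 2 (add /c 1): {"c":1,"qi":18,"zmj":28}
After op 3 (remove /qi): {"c":1,"zmj":28}
After op 4 (add /usv 32): {"c":1,"usv":32,"zmj":28}
After op 5 (replace /zmj 40): {"c":1,"usv":32,"zmj":40}
After op 6 (replace /c 85): {"c":85,"usv":32,"zmj":40}
After op 7 (replace /c 80): {"c":80,"usv":32,"zmj":40}
Value at /c: 80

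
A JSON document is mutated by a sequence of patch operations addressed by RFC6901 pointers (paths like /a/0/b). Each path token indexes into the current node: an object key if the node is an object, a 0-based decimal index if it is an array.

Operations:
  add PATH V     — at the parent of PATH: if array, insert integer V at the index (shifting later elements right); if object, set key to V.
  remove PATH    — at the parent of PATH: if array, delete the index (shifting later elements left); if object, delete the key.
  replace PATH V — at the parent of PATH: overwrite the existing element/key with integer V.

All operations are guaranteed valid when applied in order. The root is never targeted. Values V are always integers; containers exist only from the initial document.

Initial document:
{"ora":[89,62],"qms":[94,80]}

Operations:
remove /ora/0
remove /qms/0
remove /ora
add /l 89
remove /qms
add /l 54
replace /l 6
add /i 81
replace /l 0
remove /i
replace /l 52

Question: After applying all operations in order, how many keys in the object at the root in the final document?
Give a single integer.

Answer: 1

Derivation:
After op 1 (remove /ora/0): {"ora":[62],"qms":[94,80]}
After op 2 (remove /qms/0): {"ora":[62],"qms":[80]}
After op 3 (remove /ora): {"qms":[80]}
After op 4 (add /l 89): {"l":89,"qms":[80]}
After op 5 (remove /qms): {"l":89}
After op 6 (add /l 54): {"l":54}
After op 7 (replace /l 6): {"l":6}
After op 8 (add /i 81): {"i":81,"l":6}
After op 9 (replace /l 0): {"i":81,"l":0}
After op 10 (remove /i): {"l":0}
After op 11 (replace /l 52): {"l":52}
Size at the root: 1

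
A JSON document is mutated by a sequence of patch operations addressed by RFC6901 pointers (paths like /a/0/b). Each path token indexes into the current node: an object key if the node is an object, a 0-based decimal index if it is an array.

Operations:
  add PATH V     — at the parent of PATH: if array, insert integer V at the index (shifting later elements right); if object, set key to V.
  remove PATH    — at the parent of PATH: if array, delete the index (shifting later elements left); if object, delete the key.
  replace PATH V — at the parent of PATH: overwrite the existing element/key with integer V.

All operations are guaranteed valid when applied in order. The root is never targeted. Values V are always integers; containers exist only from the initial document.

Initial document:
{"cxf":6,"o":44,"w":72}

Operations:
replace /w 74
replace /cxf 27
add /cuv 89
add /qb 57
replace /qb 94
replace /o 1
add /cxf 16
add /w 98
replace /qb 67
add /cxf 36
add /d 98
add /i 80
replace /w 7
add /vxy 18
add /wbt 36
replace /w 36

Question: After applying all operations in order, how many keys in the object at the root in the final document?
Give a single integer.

After op 1 (replace /w 74): {"cxf":6,"o":44,"w":74}
After op 2 (replace /cxf 27): {"cxf":27,"o":44,"w":74}
After op 3 (add /cuv 89): {"cuv":89,"cxf":27,"o":44,"w":74}
After op 4 (add /qb 57): {"cuv":89,"cxf":27,"o":44,"qb":57,"w":74}
After op 5 (replace /qb 94): {"cuv":89,"cxf":27,"o":44,"qb":94,"w":74}
After op 6 (replace /o 1): {"cuv":89,"cxf":27,"o":1,"qb":94,"w":74}
After op 7 (add /cxf 16): {"cuv":89,"cxf":16,"o":1,"qb":94,"w":74}
After op 8 (add /w 98): {"cuv":89,"cxf":16,"o":1,"qb":94,"w":98}
After op 9 (replace /qb 67): {"cuv":89,"cxf":16,"o":1,"qb":67,"w":98}
After op 10 (add /cxf 36): {"cuv":89,"cxf":36,"o":1,"qb":67,"w":98}
After op 11 (add /d 98): {"cuv":89,"cxf":36,"d":98,"o":1,"qb":67,"w":98}
After op 12 (add /i 80): {"cuv":89,"cxf":36,"d":98,"i":80,"o":1,"qb":67,"w":98}
After op 13 (replace /w 7): {"cuv":89,"cxf":36,"d":98,"i":80,"o":1,"qb":67,"w":7}
After op 14 (add /vxy 18): {"cuv":89,"cxf":36,"d":98,"i":80,"o":1,"qb":67,"vxy":18,"w":7}
After op 15 (add /wbt 36): {"cuv":89,"cxf":36,"d":98,"i":80,"o":1,"qb":67,"vxy":18,"w":7,"wbt":36}
After op 16 (replace /w 36): {"cuv":89,"cxf":36,"d":98,"i":80,"o":1,"qb":67,"vxy":18,"w":36,"wbt":36}
Size at the root: 9

Answer: 9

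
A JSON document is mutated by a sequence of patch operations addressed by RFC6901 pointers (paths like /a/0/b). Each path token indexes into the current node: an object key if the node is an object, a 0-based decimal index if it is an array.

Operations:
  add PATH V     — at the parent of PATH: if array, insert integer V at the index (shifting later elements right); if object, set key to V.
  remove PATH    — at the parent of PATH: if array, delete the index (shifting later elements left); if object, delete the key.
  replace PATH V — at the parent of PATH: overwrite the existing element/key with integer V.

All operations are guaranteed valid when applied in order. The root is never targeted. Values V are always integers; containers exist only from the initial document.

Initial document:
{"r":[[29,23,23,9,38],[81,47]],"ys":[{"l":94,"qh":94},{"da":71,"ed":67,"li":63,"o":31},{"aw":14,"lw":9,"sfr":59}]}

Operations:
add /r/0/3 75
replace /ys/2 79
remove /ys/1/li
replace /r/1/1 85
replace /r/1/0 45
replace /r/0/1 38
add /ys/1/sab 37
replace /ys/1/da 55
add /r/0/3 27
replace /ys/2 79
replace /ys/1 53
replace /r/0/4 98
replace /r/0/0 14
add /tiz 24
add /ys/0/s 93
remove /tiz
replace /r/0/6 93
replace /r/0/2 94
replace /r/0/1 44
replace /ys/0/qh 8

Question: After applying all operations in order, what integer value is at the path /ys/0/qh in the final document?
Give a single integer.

Answer: 8

Derivation:
After op 1 (add /r/0/3 75): {"r":[[29,23,23,75,9,38],[81,47]],"ys":[{"l":94,"qh":94},{"da":71,"ed":67,"li":63,"o":31},{"aw":14,"lw":9,"sfr":59}]}
After op 2 (replace /ys/2 79): {"r":[[29,23,23,75,9,38],[81,47]],"ys":[{"l":94,"qh":94},{"da":71,"ed":67,"li":63,"o":31},79]}
After op 3 (remove /ys/1/li): {"r":[[29,23,23,75,9,38],[81,47]],"ys":[{"l":94,"qh":94},{"da":71,"ed":67,"o":31},79]}
After op 4 (replace /r/1/1 85): {"r":[[29,23,23,75,9,38],[81,85]],"ys":[{"l":94,"qh":94},{"da":71,"ed":67,"o":31},79]}
After op 5 (replace /r/1/0 45): {"r":[[29,23,23,75,9,38],[45,85]],"ys":[{"l":94,"qh":94},{"da":71,"ed":67,"o":31},79]}
After op 6 (replace /r/0/1 38): {"r":[[29,38,23,75,9,38],[45,85]],"ys":[{"l":94,"qh":94},{"da":71,"ed":67,"o":31},79]}
After op 7 (add /ys/1/sab 37): {"r":[[29,38,23,75,9,38],[45,85]],"ys":[{"l":94,"qh":94},{"da":71,"ed":67,"o":31,"sab":37},79]}
After op 8 (replace /ys/1/da 55): {"r":[[29,38,23,75,9,38],[45,85]],"ys":[{"l":94,"qh":94},{"da":55,"ed":67,"o":31,"sab":37},79]}
After op 9 (add /r/0/3 27): {"r":[[29,38,23,27,75,9,38],[45,85]],"ys":[{"l":94,"qh":94},{"da":55,"ed":67,"o":31,"sab":37},79]}
After op 10 (replace /ys/2 79): {"r":[[29,38,23,27,75,9,38],[45,85]],"ys":[{"l":94,"qh":94},{"da":55,"ed":67,"o":31,"sab":37},79]}
After op 11 (replace /ys/1 53): {"r":[[29,38,23,27,75,9,38],[45,85]],"ys":[{"l":94,"qh":94},53,79]}
After op 12 (replace /r/0/4 98): {"r":[[29,38,23,27,98,9,38],[45,85]],"ys":[{"l":94,"qh":94},53,79]}
After op 13 (replace /r/0/0 14): {"r":[[14,38,23,27,98,9,38],[45,85]],"ys":[{"l":94,"qh":94},53,79]}
After op 14 (add /tiz 24): {"r":[[14,38,23,27,98,9,38],[45,85]],"tiz":24,"ys":[{"l":94,"qh":94},53,79]}
After op 15 (add /ys/0/s 93): {"r":[[14,38,23,27,98,9,38],[45,85]],"tiz":24,"ys":[{"l":94,"qh":94,"s":93},53,79]}
After op 16 (remove /tiz): {"r":[[14,38,23,27,98,9,38],[45,85]],"ys":[{"l":94,"qh":94,"s":93},53,79]}
After op 17 (replace /r/0/6 93): {"r":[[14,38,23,27,98,9,93],[45,85]],"ys":[{"l":94,"qh":94,"s":93},53,79]}
After op 18 (replace /r/0/2 94): {"r":[[14,38,94,27,98,9,93],[45,85]],"ys":[{"l":94,"qh":94,"s":93},53,79]}
After op 19 (replace /r/0/1 44): {"r":[[14,44,94,27,98,9,93],[45,85]],"ys":[{"l":94,"qh":94,"s":93},53,79]}
After op 20 (replace /ys/0/qh 8): {"r":[[14,44,94,27,98,9,93],[45,85]],"ys":[{"l":94,"qh":8,"s":93},53,79]}
Value at /ys/0/qh: 8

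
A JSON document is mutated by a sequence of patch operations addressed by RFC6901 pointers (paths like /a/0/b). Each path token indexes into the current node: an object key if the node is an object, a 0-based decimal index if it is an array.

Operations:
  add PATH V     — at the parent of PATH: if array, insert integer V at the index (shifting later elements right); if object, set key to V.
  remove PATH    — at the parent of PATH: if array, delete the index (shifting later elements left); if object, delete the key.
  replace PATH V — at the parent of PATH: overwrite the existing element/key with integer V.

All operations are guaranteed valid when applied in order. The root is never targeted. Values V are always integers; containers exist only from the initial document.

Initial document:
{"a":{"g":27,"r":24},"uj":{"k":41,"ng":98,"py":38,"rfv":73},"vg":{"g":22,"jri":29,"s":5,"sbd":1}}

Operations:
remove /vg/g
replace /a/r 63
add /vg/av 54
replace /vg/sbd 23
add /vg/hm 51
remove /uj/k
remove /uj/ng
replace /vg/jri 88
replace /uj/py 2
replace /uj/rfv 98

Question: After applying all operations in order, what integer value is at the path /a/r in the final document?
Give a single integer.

Answer: 63

Derivation:
After op 1 (remove /vg/g): {"a":{"g":27,"r":24},"uj":{"k":41,"ng":98,"py":38,"rfv":73},"vg":{"jri":29,"s":5,"sbd":1}}
After op 2 (replace /a/r 63): {"a":{"g":27,"r":63},"uj":{"k":41,"ng":98,"py":38,"rfv":73},"vg":{"jri":29,"s":5,"sbd":1}}
After op 3 (add /vg/av 54): {"a":{"g":27,"r":63},"uj":{"k":41,"ng":98,"py":38,"rfv":73},"vg":{"av":54,"jri":29,"s":5,"sbd":1}}
After op 4 (replace /vg/sbd 23): {"a":{"g":27,"r":63},"uj":{"k":41,"ng":98,"py":38,"rfv":73},"vg":{"av":54,"jri":29,"s":5,"sbd":23}}
After op 5 (add /vg/hm 51): {"a":{"g":27,"r":63},"uj":{"k":41,"ng":98,"py":38,"rfv":73},"vg":{"av":54,"hm":51,"jri":29,"s":5,"sbd":23}}
After op 6 (remove /uj/k): {"a":{"g":27,"r":63},"uj":{"ng":98,"py":38,"rfv":73},"vg":{"av":54,"hm":51,"jri":29,"s":5,"sbd":23}}
After op 7 (remove /uj/ng): {"a":{"g":27,"r":63},"uj":{"py":38,"rfv":73},"vg":{"av":54,"hm":51,"jri":29,"s":5,"sbd":23}}
After op 8 (replace /vg/jri 88): {"a":{"g":27,"r":63},"uj":{"py":38,"rfv":73},"vg":{"av":54,"hm":51,"jri":88,"s":5,"sbd":23}}
After op 9 (replace /uj/py 2): {"a":{"g":27,"r":63},"uj":{"py":2,"rfv":73},"vg":{"av":54,"hm":51,"jri":88,"s":5,"sbd":23}}
After op 10 (replace /uj/rfv 98): {"a":{"g":27,"r":63},"uj":{"py":2,"rfv":98},"vg":{"av":54,"hm":51,"jri":88,"s":5,"sbd":23}}
Value at /a/r: 63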